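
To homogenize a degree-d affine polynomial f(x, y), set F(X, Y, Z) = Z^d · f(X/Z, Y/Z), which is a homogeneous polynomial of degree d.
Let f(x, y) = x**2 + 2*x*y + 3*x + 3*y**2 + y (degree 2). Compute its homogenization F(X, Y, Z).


F(X, Y, Z) = X**2 + 2*X*Y + 3*X*Z + 3*Y**2 + Y*Z

deg(f) = 2.
Substitute x = X/Z, y = Y/Z into f, then multiply by Z^2.
  monomial 1·x^2·y^0 ↦ 1·X^2·Y^0·Z^0.
  monomial 2·x^1·y^1 ↦ 2·X^1·Y^1·Z^0.
  monomial 3·x^1·y^0 ↦ 3·X^1·Y^0·Z^1.
  monomial 3·x^0·y^2 ↦ 3·X^0·Y^2·Z^0.
  monomial 1·x^0·y^1 ↦ 1·X^0·Y^1·Z^1.
Collecting: F(X, Y, Z) = X**2 + 2*X*Y + 3*X*Z + 3*Y**2 + Y*Z.


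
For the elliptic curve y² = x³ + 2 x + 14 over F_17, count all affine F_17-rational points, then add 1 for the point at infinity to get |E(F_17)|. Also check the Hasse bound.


Affine points = {(1, 0), (2, 3), (2, 14), (3, 8), (3, 9), (4, 1), (4, 16), (5, 8), (5, 9), (6, 2), (6, 15), (8, 7), (8, 10), (9, 8), (9, 9), (12, 7), (12, 10), (14, 7), (14, 10), (15, 6), (15, 11)}; affine count = 21; |E(F_17)| = 22.

Discriminant check: Δ ∝ 4a³ + 27b² = 4·2³ + 27·14² = 4·8 + 27·196 ≡ 3 (mod 17). Nonzero ⇒ E is nonsingular.
For each x ∈ F_17, compute rhs = x³ + 2·x + 14 mod 17, then count y ∈ F_17 with y² ≡ rhs.
  x = 0: rhs = 14, matching y values: none (0 points).
  x = 1: rhs = 0, matching y values: 0 (1 points).
  x = 2: rhs = 9, matching y values: 3, 14 (2 points).
  x = 3: rhs = 13, matching y values: 8, 9 (2 points).
  x = 4: rhs = 1, matching y values: 1, 16 (2 points).
  x = 5: rhs = 13, matching y values: 8, 9 (2 points).
  x = 6: rhs = 4, matching y values: 2, 15 (2 points).
  x = 7: rhs = 14, matching y values: none (0 points).
  x = 8: rhs = 15, matching y values: 7, 10 (2 points).
  x = 9: rhs = 13, matching y values: 8, 9 (2 points).
  x = 10: rhs = 14, matching y values: none (0 points).
  x = 11: rhs = 7, matching y values: none (0 points).
  x = 12: rhs = 15, matching y values: 7, 10 (2 points).
  x = 13: rhs = 10, matching y values: none (0 points).
  x = 14: rhs = 15, matching y values: 7, 10 (2 points).
  x = 15: rhs = 2, matching y values: 6, 11 (2 points).
  x = 16: rhs = 11, matching y values: none (0 points).
Total affine count: 21.
Full point count |E(F_17)| = 21 + 1 = 22.
Hasse bound: |22 − (17+1)| = |4| = 4 ≤ 2√17 ≈ 8.2462 ✓.


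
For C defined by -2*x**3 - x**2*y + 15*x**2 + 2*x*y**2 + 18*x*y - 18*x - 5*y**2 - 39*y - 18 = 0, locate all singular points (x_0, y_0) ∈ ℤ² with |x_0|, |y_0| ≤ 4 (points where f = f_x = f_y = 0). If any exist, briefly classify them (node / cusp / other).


Singular points: {(3, -3)}; classification: cusp.

Compute partial derivatives:
  f_x = -6*x**2 - 2*x*y + 30*x + 2*y**2 + 18*y - 18.
  f_y = -x**2 + 4*x*y + 18*x - 10*y - 39.
Scan x_0 ∈ {−4, ..., 4}. For each x_0, f_y(x_0, y) is a polynomial in y; find its integer roots y ∈ {−4, ..., 4}, then test f_x and f at those candidates.
  x = -4: f_y(-4, y) = -26*y - 127; no integer root y with |y| ≤ 4.
  x = -3: f_y(-3, y) = -22*y - 102; no integer root y with |y| ≤ 4.
  x = -2: f_y(-2, y) = -18*y - 79; no integer root y with |y| ≤ 4.
  x = -1: f_y(-1, y) = -14*y - 58; no integer root y with |y| ≤ 4.
  x = 0: f_y(0, y) = -10*y - 39; no integer root y with |y| ≤ 4.
  x = 1: f_y(1, y) = -6*y - 22; no integer root y with |y| ≤ 4.
  x = 2: f_y(2, y) = -2*y - 7; no integer root y with |y| ≤ 4.
  x = 3: f_y(3, y) = 2*y + 6; vanishes at y ∈ {-3}. (3, -3): f_x = 0, f = 0 — SINGULAR.
  x = 4: f_y(4, y) = 6*y + 17; no integer root y with |y| ≤ 4.
Only singular point on the grid: (3, -3).
Classify: substitute x = 3 + u, y = -3 + v and expand: f = -2*u**3 - u**2*v + 2*u*v**2 + v**2.
No constant or linear terms (consistent with a singular point). Quadratic part: v**2. Cubic part: -2*u**3 - u**2*v + 2*u*v**2.
The quadratic part v**2 is a perfect square, so there is a single (double) tangent line v = 0, i.e. y = -3. Restricting the cubic part to that line (v = 0) leaves -2*u**3 ≠ 0, so f is not divisible by v and the branch is v² ≈ 2*u**3 to lowest order — this is a cusp.
Classification: cusp.


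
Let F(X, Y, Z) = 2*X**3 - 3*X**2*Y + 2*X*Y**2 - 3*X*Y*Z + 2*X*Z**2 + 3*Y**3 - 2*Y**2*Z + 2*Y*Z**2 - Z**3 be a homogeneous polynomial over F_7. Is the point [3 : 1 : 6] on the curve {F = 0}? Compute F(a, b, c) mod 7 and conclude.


F(3,1,6) ≡ 0 (mod 7); P is on the curve.

Evaluate F(3, 1, 6) term-by-term (mod 7).
  2*X**3 ↦ 2·27·1·1 = 54
  -3*X**2*Y ↦ -3·9·1·1 = -27
  2*X*Y**2 ↦ 2·3·1·1 = 6
  -3*X*Y*Z ↦ -3·3·1·6 = -54
  2*X*Z**2 ↦ 2·3·1·36 = 216
  3*Y**3 ↦ 3·1·1·1 = 3
  -2*Y**2*Z ↦ -2·1·1·6 = -12
  2*Y*Z**2 ↦ 2·1·1·36 = 72
  -Z**3 ↦ -1·1·1·216 = -216
Sum: F(3, 1, 6) = (54) + (-27) + (6) + (-54) + (216) + (3) + (-12) + (72) + (-216) = 42.
Reducing mod 7: 42 ≡ 0 (mod 7).
Since F(a, b, c) ≡ 0 (mod 7), P lies on the curve.


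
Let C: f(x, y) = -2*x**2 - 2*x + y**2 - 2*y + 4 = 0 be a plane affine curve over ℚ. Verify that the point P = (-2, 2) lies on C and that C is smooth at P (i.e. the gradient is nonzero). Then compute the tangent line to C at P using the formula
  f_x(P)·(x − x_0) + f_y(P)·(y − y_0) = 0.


Tangent line at P: 6*x + 2*y + 8 = 0.

Step 1: f(-2, 2) = 0, so P lies on C.
Step 2: partial derivatives
  f_x(x, y) = -4*x - 2, f_y(x, y) = 2*y - 2.
  f_x(P) = 6, f_y(P) = 2 (gradient nonzero, so P is smooth).
Step 3: tangent line at P: 6·(x − -2) + 2·(y − 2) = 0.
Expanding: 6*x + 2*y + 8 = 0.


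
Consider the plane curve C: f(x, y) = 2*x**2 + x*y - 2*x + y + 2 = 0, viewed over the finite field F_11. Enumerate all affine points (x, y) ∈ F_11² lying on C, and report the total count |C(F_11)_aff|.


Affine F_11-points: {(0, 9), (1, 10), (2, 9), (3, 2), (4, 8), (5, 4), (6, 10), (7, 3), (8, 2), (9, 3)}; count = 10.

For each of the 121 pairs (x, y) ∈ F_11², evaluate f(x, y) mod 11. Record the zeros.
  x = 0: [0↦2, 1↦3, 2↦4, 3↦5, 4↦6, 5↦7, 6↦8, 7↦9, 8↦10, 9↦0, 10↦1]  zeros at y ∈ {9}
  x = 1: [0↦2, 1↦4, 2↦6, 3↦8, 4↦10, 5↦1, 6↦3, 7↦5, 8↦7, 9↦9, 10↦0]  zeros at y ∈ {10}
  x = 2: [0↦6, 1↦9, 2↦1, 3↦4, 4↦7, 5↦10, 6↦2, 7↦5, 8↦8, 9↦0, 10↦3]  zeros at y ∈ {9}
  x = 3: [0↦3, 1↦7, 2↦0, 3↦4, 4↦8, 5↦1, 6↦5, 7↦9, 8↦2, 9↦6, 10↦10]  zeros at y ∈ {2}
  x = 4: [0↦4, 1↦9, 2↦3, 3↦8, 4↦2, 5↦7, 6↦1, 7↦6, 8↦0, 9↦5, 10↦10]  zeros at y ∈ {8}
  x = 5: [0↦9, 1↦4, 2↦10, 3↦5, 4↦0, 5↦6, 6↦1, 7↦7, 8↦2, 9↦8, 10↦3]  zeros at y ∈ {4}
  x = 6: [0↦7, 1↦3, 2↦10, 3↦6, 4↦2, 5↦9, 6↦5, 7↦1, 8↦8, 9↦4, 10↦0]  zeros at y ∈ {10}
  x = 7: [0↦9, 1↦6, 2↦3, 3↦0, 4↦8, 5↦5, 6↦2, 7↦10, 8↦7, 9↦4, 10↦1]  zeros at y ∈ {3}
  x = 8: [0↦4, 1↦2, 2↦0, 3↦9, 4↦7, 5↦5, 6↦3, 7↦1, 8↦10, 9↦8, 10↦6]  zeros at y ∈ {2}
  x = 9: [0↦3, 1↦2, 2↦1, 3↦0, 4↦10, 5↦9, 6↦8, 7↦7, 8↦6, 9↦5, 10↦4]  zeros at y ∈ {3}
  x = 10: [0↦6, 1↦6, 2↦6, 3↦6, 4↦6, 5↦6, 6↦6, 7↦6, 8↦6, 9↦6, 10↦6]  zeros at y ∈ ∅
Collecting zeros: affine points = {(0, 9), (1, 10), (2, 9), (3, 2), (4, 8), (5, 4), (6, 10), (7, 3), (8, 2), (9, 3)}.
Total count |C(F_11)_aff| = 10.


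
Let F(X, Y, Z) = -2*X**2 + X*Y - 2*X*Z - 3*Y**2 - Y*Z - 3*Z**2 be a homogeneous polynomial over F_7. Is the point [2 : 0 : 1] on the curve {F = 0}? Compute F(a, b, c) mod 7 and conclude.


F(2,0,1) ≡ 6 (mod 7); P is NOT on the curve.

Evaluate F(2, 0, 1) term-by-term (mod 7).
  -2*X**2 ↦ -2·4·1·1 = -8
  X*Y ↦ 1·2·0·1 = 0
  -2*X*Z ↦ -2·2·1·1 = -4
  -3*Y**2 ↦ -3·1·0·1 = 0
  -Y*Z ↦ -1·1·0·1 = 0
  -3*Z**2 ↦ -3·1·1·1 = -3
Sum: F(2, 0, 1) = (-8) + (0) + (-4) + (0) + (0) + (-3) = -15.
Reducing mod 7: -15 ≡ 6 (mod 7).
Since F(a, b, c) ≡ 6 ≠ 0 (mod 7), P does NOT lie on the curve.


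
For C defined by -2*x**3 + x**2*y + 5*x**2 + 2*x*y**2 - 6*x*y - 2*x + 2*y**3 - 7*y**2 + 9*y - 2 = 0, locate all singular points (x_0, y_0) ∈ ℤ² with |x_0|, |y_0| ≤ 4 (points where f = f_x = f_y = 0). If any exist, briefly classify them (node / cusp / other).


Singular points: {(1, 1)}; classification: cusp.

Compute partial derivatives:
  f_x = -6*x**2 + 2*x*y + 10*x + 2*y**2 - 6*y - 2.
  f_y = x**2 + 4*x*y - 6*x + 6*y**2 - 14*y + 9.
Scan x_0 ∈ {−4, ..., 4}. For each x_0, f_y(x_0, y) is a polynomial in y; find its integer roots y ∈ {−4, ..., 4}, then test f_x and f at those candidates.
  x = -4: f_y(-4, y) = 6*y**2 - 30*y + 49; no integer root y with |y| ≤ 4.
  x = -3: f_y(-3, y) = 6*y**2 - 26*y + 36; no integer root y with |y| ≤ 4.
  x = -2: f_y(-2, y) = 6*y**2 - 22*y + 25; no integer root y with |y| ≤ 4.
  x = -1: f_y(-1, y) = 6*y**2 - 18*y + 16; no integer root y with |y| ≤ 4.
  x = 0: f_y(0, y) = 6*y**2 - 14*y + 9; no integer root y with |y| ≤ 4.
  x = 1: f_y(1, y) = 6*y**2 - 10*y + 4; vanishes at y ∈ {1}. (1, 1): f_x = 0, f = 0 — SINGULAR.
  x = 2: f_y(2, y) = 6*y**2 - 6*y + 1; no integer root y with |y| ≤ 4.
  x = 3: f_y(3, y) = 6*y**2 - 2*y; vanishes at y ∈ {0}. (3, 0): f_x = -26 ≠ 0.
  x = 4: f_y(4, y) = 6*y**2 + 2*y + 1; no integer root y with |y| ≤ 4.
Only singular point on the grid: (1, 1).
Classify: substitute x = 1 + u, y = 1 + v and expand: f = -2*u**3 + u**2*v + 2*u*v**2 + 2*v**3 + v**2.
No constant or linear terms (consistent with a singular point). Quadratic part: v**2. Cubic part: -2*u**3 + u**2*v + 2*u*v**2 + 2*v**3.
The quadratic part v**2 is a perfect square, so there is a single (double) tangent line v = 0, i.e. y = 1. Restricting the cubic part to that line (v = 0) leaves -2*u**3 ≠ 0, so f is not divisible by v and the branch is v² ≈ 2*u**3 to lowest order — this is a cusp.
Classification: cusp.


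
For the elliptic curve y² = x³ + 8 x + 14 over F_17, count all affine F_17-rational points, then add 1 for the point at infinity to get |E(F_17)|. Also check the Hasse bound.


Affine points = {(2, 2), (2, 15), (4, 5), (4, 12), (5, 3), (5, 14), (9, 4), (9, 13), (12, 6), (12, 11)}; affine count = 10; |E(F_17)| = 11.

Discriminant check: Δ ∝ 4a³ + 27b² = 4·8³ + 27·14² = 4·512 + 27·196 ≡ 13 (mod 17). Nonzero ⇒ E is nonsingular.
For each x ∈ F_17, compute rhs = x³ + 8·x + 14 mod 17, then count y ∈ F_17 with y² ≡ rhs.
  x = 0: rhs = 14, matching y values: none (0 points).
  x = 1: rhs = 6, matching y values: none (0 points).
  x = 2: rhs = 4, matching y values: 2, 15 (2 points).
  x = 3: rhs = 14, matching y values: none (0 points).
  x = 4: rhs = 8, matching y values: 5, 12 (2 points).
  x = 5: rhs = 9, matching y values: 3, 14 (2 points).
  x = 6: rhs = 6, matching y values: none (0 points).
  x = 7: rhs = 5, matching y values: none (0 points).
  x = 8: rhs = 12, matching y values: none (0 points).
  x = 9: rhs = 16, matching y values: 4, 13 (2 points).
  x = 10: rhs = 6, matching y values: none (0 points).
  x = 11: rhs = 5, matching y values: none (0 points).
  x = 12: rhs = 2, matching y values: 6, 11 (2 points).
  x = 13: rhs = 3, matching y values: none (0 points).
  x = 14: rhs = 14, matching y values: none (0 points).
  x = 15: rhs = 7, matching y values: none (0 points).
  x = 16: rhs = 5, matching y values: none (0 points).
Total affine count: 10.
Full point count |E(F_17)| = 10 + 1 = 11.
Hasse bound: |11 − (17+1)| = |-7| = 7 ≤ 2√17 ≈ 8.2462 ✓.


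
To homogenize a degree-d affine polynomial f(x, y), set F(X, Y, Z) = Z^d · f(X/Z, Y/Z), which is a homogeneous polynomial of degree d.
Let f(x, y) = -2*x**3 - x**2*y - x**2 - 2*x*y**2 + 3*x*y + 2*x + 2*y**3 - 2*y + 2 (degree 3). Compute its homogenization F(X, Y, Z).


F(X, Y, Z) = -2*X**3 - X**2*Y - X**2*Z - 2*X*Y**2 + 3*X*Y*Z + 2*X*Z**2 + 2*Y**3 - 2*Y*Z**2 + 2*Z**3

deg(f) = 3.
Substitute x = X/Z, y = Y/Z into f, then multiply by Z^3.
  monomial -2·x^3·y^0 ↦ -2·X^3·Y^0·Z^0.
  monomial -1·x^2·y^1 ↦ -1·X^2·Y^1·Z^0.
  monomial -1·x^2·y^0 ↦ -1·X^2·Y^0·Z^1.
  monomial -2·x^1·y^2 ↦ -2·X^1·Y^2·Z^0.
  monomial 3·x^1·y^1 ↦ 3·X^1·Y^1·Z^1.
  monomial 2·x^1·y^0 ↦ 2·X^1·Y^0·Z^2.
  monomial 2·x^0·y^3 ↦ 2·X^0·Y^3·Z^0.
  monomial -2·x^0·y^1 ↦ -2·X^0·Y^1·Z^2.
  monomial 2·x^0·y^0 ↦ 2·X^0·Y^0·Z^3.
Collecting: F(X, Y, Z) = -2*X**3 - X**2*Y - X**2*Z - 2*X*Y**2 + 3*X*Y*Z + 2*X*Z**2 + 2*Y**3 - 2*Y*Z**2 + 2*Z**3.


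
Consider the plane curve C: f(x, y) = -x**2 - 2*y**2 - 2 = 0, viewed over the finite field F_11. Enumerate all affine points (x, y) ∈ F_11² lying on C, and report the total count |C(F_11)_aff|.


Affine F_11-points: {(1, 2), (1, 9), (3, 0), (5, 5), (5, 6), (6, 5), (6, 6), (8, 0), (10, 2), (10, 9)}; count = 10.

For each of the 121 pairs (x, y) ∈ F_11², evaluate f(x, y) mod 11. Record the zeros.
  x = 0: [0↦9, 1↦7, 2↦1, 3↦2, 4↦10, 5↦3, 6↦3, 7↦10, 8↦2, 9↦1, 10↦7]  zeros at y ∈ ∅
  x = 1: [0↦8, 1↦6, 2↦0, 3↦1, 4↦9, 5↦2, 6↦2, 7↦9, 8↦1, 9↦0, 10↦6]  zeros at y ∈ {2, 9}
  x = 2: [0↦5, 1↦3, 2↦8, 3↦9, 4↦6, 5↦10, 6↦10, 7↦6, 8↦9, 9↦8, 10↦3]  zeros at y ∈ ∅
  x = 3: [0↦0, 1↦9, 2↦3, 3↦4, 4↦1, 5↦5, 6↦5, 7↦1, 8↦4, 9↦3, 10↦9]  zeros at y ∈ {0}
  x = 4: [0↦4, 1↦2, 2↦7, 3↦8, 4↦5, 5↦9, 6↦9, 7↦5, 8↦8, 9↦7, 10↦2]  zeros at y ∈ ∅
  x = 5: [0↦6, 1↦4, 2↦9, 3↦10, 4↦7, 5↦0, 6↦0, 7↦7, 8↦10, 9↦9, 10↦4]  zeros at y ∈ {5, 6}
  x = 6: [0↦6, 1↦4, 2↦9, 3↦10, 4↦7, 5↦0, 6↦0, 7↦7, 8↦10, 9↦9, 10↦4]  zeros at y ∈ {5, 6}
  x = 7: [0↦4, 1↦2, 2↦7, 3↦8, 4↦5, 5↦9, 6↦9, 7↦5, 8↦8, 9↦7, 10↦2]  zeros at y ∈ ∅
  x = 8: [0↦0, 1↦9, 2↦3, 3↦4, 4↦1, 5↦5, 6↦5, 7↦1, 8↦4, 9↦3, 10↦9]  zeros at y ∈ {0}
  x = 9: [0↦5, 1↦3, 2↦8, 3↦9, 4↦6, 5↦10, 6↦10, 7↦6, 8↦9, 9↦8, 10↦3]  zeros at y ∈ ∅
  x = 10: [0↦8, 1↦6, 2↦0, 3↦1, 4↦9, 5↦2, 6↦2, 7↦9, 8↦1, 9↦0, 10↦6]  zeros at y ∈ {2, 9}
Collecting zeros: affine points = {(1, 2), (1, 9), (3, 0), (5, 5), (5, 6), (6, 5), (6, 6), (8, 0), (10, 2), (10, 9)}.
Total count |C(F_11)_aff| = 10.


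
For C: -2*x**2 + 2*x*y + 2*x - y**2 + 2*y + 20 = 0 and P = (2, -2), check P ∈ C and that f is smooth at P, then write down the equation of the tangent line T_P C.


Tangent line at P: -10*x + 10*y + 40 = 0.

Step 1: f(2, -2) = 0, so P lies on C.
Step 2: partial derivatives
  f_x(x, y) = -4*x + 2*y + 2, f_y(x, y) = 2*x - 2*y + 2.
  f_x(P) = -10, f_y(P) = 10 (gradient nonzero, so P is smooth).
Step 3: tangent line at P: -10·(x − 2) + 10·(y − -2) = 0.
Expanding: -10*x + 10*y + 40 = 0.


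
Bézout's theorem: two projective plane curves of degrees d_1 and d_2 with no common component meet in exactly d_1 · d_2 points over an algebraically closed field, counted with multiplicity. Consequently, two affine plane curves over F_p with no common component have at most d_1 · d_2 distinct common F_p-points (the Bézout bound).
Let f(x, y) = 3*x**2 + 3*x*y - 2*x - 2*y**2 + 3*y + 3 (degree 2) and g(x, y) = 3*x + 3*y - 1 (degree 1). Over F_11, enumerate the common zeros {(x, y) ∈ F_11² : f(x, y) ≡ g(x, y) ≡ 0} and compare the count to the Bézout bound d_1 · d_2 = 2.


Common zeros: ∅; count = 0; Bézout bound = 2.

deg(f) = 2, deg(g) = 1, so Bézout bound = 2.
Scan x ∈ F_11. For each x, list the y ∈ F_11 with f(x, y) ≡ 0 and those with g(x, y) ≡ 0 (mod 11); the common zeros in that column are the intersection.
  x = 0: f ≡ 0 at y ∈ {9}; g ≡ 0 at y ∈ {4}; common: ∅.
  x = 1: f ≡ 0 at y ∈ ∅; g ≡ 0 at y ∈ {3}; common: ∅.
  x = 2: f ≡ 0 at y ∈ {0, 10}; g ≡ 0 at y ∈ {2}; common: ∅.
  x = 3: f ≡ 0 at y ∈ ∅; g ≡ 0 at y ∈ {1}; common: ∅.
  x = 4: f ≡ 0 at y ∈ ∅; g ≡ 0 at y ∈ {0}; common: ∅.
  x = 5: f ≡ 0 at y ∈ ∅; g ≡ 0 at y ∈ {10}; common: ∅.
  x = 6: f ≡ 0 at y ∈ {0, 5}; g ≡ 0 at y ∈ {9}; common: ∅.
  x = 7: f ≡ 0 at y ∈ {2, 10}; g ≡ 0 at y ∈ {8}; common: ∅.
  x = 8: f ≡ 0 at y ∈ {3, 5}; g ≡ 0 at y ∈ {7}; common: ∅.
  x = 9: f ≡ 0 at y ∈ ∅; g ≡ 0 at y ∈ {6}; common: ∅.
  x = 10: f ≡ 0 at y ∈ {2, 9}; g ≡ 0 at y ∈ {5}; common: ∅.
Collecting: common zeros = ∅, so the count is 0.
Comparison with the Bézout bound: 0 ≤ 2 = deg(f)·deg(g), as expected for curves with no common component (the affine F_11-count falls short of the bound because intersections may lie at infinity, over extension fields, or carry multiplicity).


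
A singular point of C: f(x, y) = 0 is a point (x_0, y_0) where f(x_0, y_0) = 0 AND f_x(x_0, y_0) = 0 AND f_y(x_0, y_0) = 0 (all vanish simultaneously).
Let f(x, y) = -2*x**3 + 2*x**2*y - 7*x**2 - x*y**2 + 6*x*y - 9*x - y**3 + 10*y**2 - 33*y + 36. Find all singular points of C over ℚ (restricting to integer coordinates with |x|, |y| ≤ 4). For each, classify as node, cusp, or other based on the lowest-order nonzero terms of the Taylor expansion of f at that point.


Singular points: {(0, 3)}; classification: node.

Compute partial derivatives:
  f_x = -6*x**2 + 4*x*y - 14*x - y**2 + 6*y - 9.
  f_y = 2*x**2 - 2*x*y + 6*x - 3*y**2 + 20*y - 33.
Scan x_0 ∈ {−4, ..., 4}. For each x_0, f_y(x_0, y) is a polynomial in y; find its integer roots y ∈ {−4, ..., 4}, then test f_x and f at those candidates.
  x = -4: f_y(-4, y) = -3*y**2 + 28*y - 25; vanishes at y ∈ {1}. (-4, 1): f_x = -60 ≠ 0.
  x = -3: f_y(-3, y) = -3*y**2 + 26*y - 33; no integer root y with |y| ≤ 4.
  x = -2: f_y(-2, y) = -3*y**2 + 24*y - 37; no integer root y with |y| ≤ 4.
  x = -1: f_y(-1, y) = -3*y**2 + 22*y - 37; no integer root y with |y| ≤ 4.
  x = 0: f_y(0, y) = -3*y**2 + 20*y - 33; vanishes at y ∈ {3}. (0, 3): f_x = 0, f = 0 — SINGULAR.
  x = 1: f_y(1, y) = -3*y**2 + 18*y - 25; no integer root y with |y| ≤ 4.
  x = 2: f_y(2, y) = -3*y**2 + 16*y - 13; vanishes at y ∈ {1}. (2, 1): f_x = -48 ≠ 0.
  x = 3: f_y(3, y) = -3*y**2 + 14*y + 3; no integer root y with |y| ≤ 4.
  x = 4: f_y(4, y) = -3*y**2 + 12*y + 23; no integer root y with |y| ≤ 4.
Only singular point on the grid: (0, 3).
Classify: substitute x = 0 + u, y = 3 + v and expand: f = -2*u**3 + 2*u**2*v - u**2 - u*v**2 - v**3 + v**2.
No constant or linear terms (consistent with a singular point). Quadratic part: -u**2 + v**2. Cubic part: -2*u**3 + 2*u**2*v - u*v**2 - v**3.
The quadratic part v**2 - u**2 = (v − u)(v + u) splits into two distinct linear factors, so there are two distinct tangent lines y − 3 = ±(x − 0) — this is a node (ordinary double point).
Classification: node.


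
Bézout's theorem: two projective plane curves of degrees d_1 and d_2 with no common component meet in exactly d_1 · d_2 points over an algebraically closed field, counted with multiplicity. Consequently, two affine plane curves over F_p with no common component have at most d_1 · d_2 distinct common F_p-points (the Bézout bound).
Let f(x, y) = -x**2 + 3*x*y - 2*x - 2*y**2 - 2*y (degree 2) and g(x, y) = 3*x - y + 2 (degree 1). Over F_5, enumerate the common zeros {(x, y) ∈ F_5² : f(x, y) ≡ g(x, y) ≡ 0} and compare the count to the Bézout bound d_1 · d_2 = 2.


Common zeros: {(3, 1)}; count = 1; Bézout bound = 2.

deg(f) = 2, deg(g) = 1, so Bézout bound = 2.
Scan x ∈ F_5. For each x, list the y ∈ F_5 with f(x, y) ≡ 0 and those with g(x, y) ≡ 0 (mod 5); the common zeros in that column are the intersection.
  x = 0: f ≡ 0 at y ∈ {0, 4}; g ≡ 0 at y ∈ {2}; common: ∅.
  x = 1: f ≡ 0 at y ∈ ∅; g ≡ 0 at y ∈ {0}; common: ∅.
  x = 2: f ≡ 0 at y ∈ ∅; g ≡ 0 at y ∈ {3}; common: ∅.
  x = 3: f ≡ 0 at y ∈ {0, 1}; g ≡ 0 at y ∈ {1}; common: {1}.
  x = 4: f ≡ 0 at y ∈ ∅; g ≡ 0 at y ∈ {4}; common: ∅.
Collecting: common zeros = {(3, 1)}, so the count is 1.
Comparison with the Bézout bound: 1 ≤ 2 = deg(f)·deg(g), as expected for curves with no common component (the affine F_5-count falls short of the bound because intersections may lie at infinity, over extension fields, or carry multiplicity).


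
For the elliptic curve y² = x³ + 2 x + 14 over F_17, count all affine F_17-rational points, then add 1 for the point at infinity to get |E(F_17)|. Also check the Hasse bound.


Affine points = {(1, 0), (2, 3), (2, 14), (3, 8), (3, 9), (4, 1), (4, 16), (5, 8), (5, 9), (6, 2), (6, 15), (8, 7), (8, 10), (9, 8), (9, 9), (12, 7), (12, 10), (14, 7), (14, 10), (15, 6), (15, 11)}; affine count = 21; |E(F_17)| = 22.

Discriminant check: Δ ∝ 4a³ + 27b² = 4·2³ + 27·14² = 4·8 + 27·196 ≡ 3 (mod 17). Nonzero ⇒ E is nonsingular.
For each x ∈ F_17, compute rhs = x³ + 2·x + 14 mod 17, then count y ∈ F_17 with y² ≡ rhs.
  x = 0: rhs = 14, matching y values: none (0 points).
  x = 1: rhs = 0, matching y values: 0 (1 points).
  x = 2: rhs = 9, matching y values: 3, 14 (2 points).
  x = 3: rhs = 13, matching y values: 8, 9 (2 points).
  x = 4: rhs = 1, matching y values: 1, 16 (2 points).
  x = 5: rhs = 13, matching y values: 8, 9 (2 points).
  x = 6: rhs = 4, matching y values: 2, 15 (2 points).
  x = 7: rhs = 14, matching y values: none (0 points).
  x = 8: rhs = 15, matching y values: 7, 10 (2 points).
  x = 9: rhs = 13, matching y values: 8, 9 (2 points).
  x = 10: rhs = 14, matching y values: none (0 points).
  x = 11: rhs = 7, matching y values: none (0 points).
  x = 12: rhs = 15, matching y values: 7, 10 (2 points).
  x = 13: rhs = 10, matching y values: none (0 points).
  x = 14: rhs = 15, matching y values: 7, 10 (2 points).
  x = 15: rhs = 2, matching y values: 6, 11 (2 points).
  x = 16: rhs = 11, matching y values: none (0 points).
Total affine count: 21.
Full point count |E(F_17)| = 21 + 1 = 22.
Hasse bound: |22 − (17+1)| = |4| = 4 ≤ 2√17 ≈ 8.2462 ✓.


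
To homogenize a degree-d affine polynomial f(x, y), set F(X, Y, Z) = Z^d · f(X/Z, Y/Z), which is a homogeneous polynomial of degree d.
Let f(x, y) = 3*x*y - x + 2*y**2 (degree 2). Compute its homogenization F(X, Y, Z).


F(X, Y, Z) = 3*X*Y - X*Z + 2*Y**2

deg(f) = 2.
Substitute x = X/Z, y = Y/Z into f, then multiply by Z^2.
  monomial 3·x^1·y^1 ↦ 3·X^1·Y^1·Z^0.
  monomial -1·x^1·y^0 ↦ -1·X^1·Y^0·Z^1.
  monomial 2·x^0·y^2 ↦ 2·X^0·Y^2·Z^0.
Collecting: F(X, Y, Z) = 3*X*Y - X*Z + 2*Y**2.


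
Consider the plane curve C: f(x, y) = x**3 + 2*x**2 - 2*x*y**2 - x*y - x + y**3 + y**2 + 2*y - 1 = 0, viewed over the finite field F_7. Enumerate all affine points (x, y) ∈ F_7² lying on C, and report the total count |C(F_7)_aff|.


Affine F_7-points: {(1, 2), (2, 5), (3, 4), (4, 0), (4, 3), (4, 4), (5, 4), (6, 6)}; count = 8.

For each of the 49 pairs (x, y) ∈ F_7², evaluate f(x, y) mod 7. Record the zeros.
  x = 0: [0↦6, 1↦3, 2↦1, 3↦6, 4↦3, 5↦5, 6↦4]  zeros at y ∈ ∅
  x = 1: [0↦1, 1↦2, 2↦0, 3↦1, 4↦4, 5↦1, 6↦5]  zeros at y ∈ {2}
  x = 2: [0↦6, 1↦4, 2↦2, 3↦6, 4↦1, 5↦0, 6↦2]  zeros at y ∈ {5}
  x = 3: [0↦6, 1↦1, 2↦6, 3↦6, 4↦0, 5↦1, 6↦1]  zeros at y ∈ {4}
  x = 4: [0↦0, 1↦6, 2↦4, 3↦0, 4↦0, 5↦3, 6↦1]  zeros at y ∈ {0, 3, 4}
  x = 5: [0↦1, 1↦4, 2↦2, 3↦1, 4↦0, 5↦5, 6↦1]  zeros at y ∈ {4}
  x = 6: [0↦1, 1↦1, 2↦6, 3↦1, 4↦6, 5↦6, 6↦0]  zeros at y ∈ {6}
Collecting zeros: affine points = {(1, 2), (2, 5), (3, 4), (4, 0), (4, 3), (4, 4), (5, 4), (6, 6)}.
Total count |C(F_7)_aff| = 8.


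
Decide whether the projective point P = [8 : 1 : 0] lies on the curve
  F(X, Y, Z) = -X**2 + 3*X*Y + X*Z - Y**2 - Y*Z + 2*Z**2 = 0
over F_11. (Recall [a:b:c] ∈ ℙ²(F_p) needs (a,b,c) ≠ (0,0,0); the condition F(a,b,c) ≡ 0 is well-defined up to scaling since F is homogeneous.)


F(8,1,0) ≡ 3 (mod 11); P is NOT on the curve.

Evaluate F(8, 1, 0) term-by-term (mod 11).
  -X**2 ↦ -1·64·1·1 = -64
  3*X*Y ↦ 3·8·1·1 = 24
  X*Z ↦ 1·8·1·0 = 0
  -Y**2 ↦ -1·1·1·1 = -1
  -Y*Z ↦ -1·1·1·0 = 0
  2*Z**2 ↦ 2·1·1·0 = 0
Sum: F(8, 1, 0) = (-64) + (24) + (0) + (-1) + (0) + (0) = -41.
Reducing mod 11: -41 ≡ 3 (mod 11).
Since F(a, b, c) ≡ 3 ≠ 0 (mod 11), P does NOT lie on the curve.


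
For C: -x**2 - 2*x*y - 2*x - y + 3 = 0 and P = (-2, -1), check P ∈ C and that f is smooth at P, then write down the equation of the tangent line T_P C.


Tangent line at P: 4*x + 3*y + 11 = 0.

Step 1: f(-2, -1) = 0, so P lies on C.
Step 2: partial derivatives
  f_x(x, y) = -2*x - 2*y - 2, f_y(x, y) = -2*x - 1.
  f_x(P) = 4, f_y(P) = 3 (gradient nonzero, so P is smooth).
Step 3: tangent line at P: 4·(x − -2) + 3·(y − -1) = 0.
Expanding: 4*x + 3*y + 11 = 0.


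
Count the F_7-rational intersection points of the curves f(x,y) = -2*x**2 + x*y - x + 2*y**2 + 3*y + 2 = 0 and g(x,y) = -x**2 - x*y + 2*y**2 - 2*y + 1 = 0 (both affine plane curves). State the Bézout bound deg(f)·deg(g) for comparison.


Common zeros: ∅; count = 0; Bézout bound = 4.

deg(f) = 2, deg(g) = 2, so Bézout bound = 4.
Scan x ∈ F_7. For each x, list the y ∈ F_7 with f(x, y) ≡ 0 and those with g(x, y) ≡ 0 (mod 7); the common zeros in that column are the intersection.
  x = 0: f ≡ 0 at y ∈ {1}; g ≡ 0 at y ∈ ∅; common: ∅.
  x = 1: f ≡ 0 at y ∈ ∅; g ≡ 0 at y ∈ {0, 5}; common: ∅.
  x = 2: f ≡ 0 at y ∈ ∅; g ≡ 0 at y ∈ ∅; common: ∅.
  x = 3: f ≡ 0 at y ∈ ∅; g ≡ 0 at y ∈ ∅; common: ∅.
  x = 4: f ≡ 0 at y ∈ ∅; g ≡ 0 at y ∈ {4, 6}; common: ∅.
  x = 5: f ≡ 0 at y ∈ ∅; g ≡ 0 at y ∈ ∅; common: ∅.
  x = 6: f ≡ 0 at y ∈ ∅; g ≡ 0 at y ∈ {0, 4}; common: ∅.
Collecting: common zeros = ∅, so the count is 0.
Comparison with the Bézout bound: 0 ≤ 4 = deg(f)·deg(g), as expected for curves with no common component (the affine F_7-count falls short of the bound because intersections may lie at infinity, over extension fields, or carry multiplicity).


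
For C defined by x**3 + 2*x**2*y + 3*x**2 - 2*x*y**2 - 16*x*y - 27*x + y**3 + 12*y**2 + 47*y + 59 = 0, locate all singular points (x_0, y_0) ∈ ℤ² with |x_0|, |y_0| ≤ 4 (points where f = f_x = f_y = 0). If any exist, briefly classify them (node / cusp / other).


Singular points: {(1, -3)}; classification: cusp.

Compute partial derivatives:
  f_x = 3*x**2 + 4*x*y + 6*x - 2*y**2 - 16*y - 27.
  f_y = 2*x**2 - 4*x*y - 16*x + 3*y**2 + 24*y + 47.
Scan x_0 ∈ {−4, ..., 4}. For each x_0, f_y(x_0, y) is a polynomial in y; find its integer roots y ∈ {−4, ..., 4}, then test f_x and f at those candidates.
  x = -4: f_y(-4, y) = 3*y**2 + 40*y + 143; no integer root y with |y| ≤ 4.
  x = -3: f_y(-3, y) = 3*y**2 + 36*y + 113; no integer root y with |y| ≤ 4.
  x = -2: f_y(-2, y) = 3*y**2 + 32*y + 87; no integer root y with |y| ≤ 4.
  x = -1: f_y(-1, y) = 3*y**2 + 28*y + 65; no integer root y with |y| ≤ 4.
  x = 0: f_y(0, y) = 3*y**2 + 24*y + 47; no integer root y with |y| ≤ 4.
  x = 1: f_y(1, y) = 3*y**2 + 20*y + 33; vanishes at y ∈ {-3}. (1, -3): f_x = 0, f = 0 — SINGULAR.
  x = 2: f_y(2, y) = 3*y**2 + 16*y + 23; no integer root y with |y| ≤ 4.
  x = 3: f_y(3, y) = 3*y**2 + 12*y + 17; no integer root y with |y| ≤ 4.
  x = 4: f_y(4, y) = 3*y**2 + 8*y + 15; no integer root y with |y| ≤ 4.
Only singular point on the grid: (1, -3).
Classify: substitute x = 1 + u, y = -3 + v and expand: f = u**3 + 2*u**2*v - 2*u*v**2 + v**3 + v**2.
No constant or linear terms (consistent with a singular point). Quadratic part: v**2. Cubic part: u**3 + 2*u**2*v - 2*u*v**2 + v**3.
The quadratic part v**2 is a perfect square, so there is a single (double) tangent line v = 0, i.e. y = -3. Restricting the cubic part to that line (v = 0) leaves u**3 ≠ 0, so f is not divisible by v and the branch is v² ≈ -u**3 to lowest order — this is a cusp.
Classification: cusp.


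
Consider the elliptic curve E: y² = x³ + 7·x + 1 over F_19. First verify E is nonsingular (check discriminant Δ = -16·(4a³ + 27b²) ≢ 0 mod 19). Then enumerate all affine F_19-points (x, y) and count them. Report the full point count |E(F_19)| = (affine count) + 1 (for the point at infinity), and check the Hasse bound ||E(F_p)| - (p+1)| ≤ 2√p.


Affine points = {(0, 1), (0, 18), (1, 3), (1, 16), (2, 2), (2, 17), (3, 7), (3, 12), (4, 6), (4, 13), (5, 3), (5, 16), (10, 8), (10, 11), (13, 3), (13, 16), (15, 2), (15, 17), (17, 6), (17, 13)}; affine count = 20; |E(F_19)| = 21.

Discriminant check: Δ ∝ 4a³ + 27b² = 4·7³ + 27·1² = 4·343 + 27·1 ≡ 12 (mod 19). Nonzero ⇒ E is nonsingular.
For each x ∈ F_19, compute rhs = x³ + 7·x + 1 mod 19, then count y ∈ F_19 with y² ≡ rhs.
  x = 0: rhs = 1, matching y values: 1, 18 (2 points).
  x = 1: rhs = 9, matching y values: 3, 16 (2 points).
  x = 2: rhs = 4, matching y values: 2, 17 (2 points).
  x = 3: rhs = 11, matching y values: 7, 12 (2 points).
  x = 4: rhs = 17, matching y values: 6, 13 (2 points).
  x = 5: rhs = 9, matching y values: 3, 16 (2 points).
  x = 6: rhs = 12, matching y values: none (0 points).
  x = 7: rhs = 13, matching y values: none (0 points).
  x = 8: rhs = 18, matching y values: none (0 points).
  x = 9: rhs = 14, matching y values: none (0 points).
  x = 10: rhs = 7, matching y values: 8, 11 (2 points).
  x = 11: rhs = 3, matching y values: none (0 points).
  x = 12: rhs = 8, matching y values: none (0 points).
  x = 13: rhs = 9, matching y values: 3, 16 (2 points).
  x = 14: rhs = 12, matching y values: none (0 points).
  x = 15: rhs = 4, matching y values: 2, 17 (2 points).
  x = 16: rhs = 10, matching y values: none (0 points).
  x = 17: rhs = 17, matching y values: 6, 13 (2 points).
  x = 18: rhs = 12, matching y values: none (0 points).
Total affine count: 20.
Full point count |E(F_19)| = 20 + 1 = 21.
Hasse bound: |21 − (19+1)| = |1| = 1 ≤ 2√19 ≈ 8.7178 ✓.


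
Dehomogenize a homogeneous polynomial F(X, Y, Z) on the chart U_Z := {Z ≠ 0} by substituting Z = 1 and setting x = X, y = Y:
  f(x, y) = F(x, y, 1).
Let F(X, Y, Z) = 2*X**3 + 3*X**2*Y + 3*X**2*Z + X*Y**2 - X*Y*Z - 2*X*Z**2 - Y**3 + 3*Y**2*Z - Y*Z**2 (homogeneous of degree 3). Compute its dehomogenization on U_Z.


f(x, y) = 2*x**3 + 3*x**2*y + 3*x**2 + x*y**2 - x*y - 2*x - y**3 + 3*y**2 - y

On U_Z we set Z = 1. Each monomial c·X^i·Y^j·Z^k in F becomes c·x^i·y^j·1^k = c·x^i·y^j.
Substituting Z = 1: F(X, Y, 1) = 2*x**3 + 3*x**2*y + 3*x**2 + x*y**2 - x*y - 2*x - y**3 + 3*y**2 - y.
Note: deg(f) ≤ deg(F) = 3; strict inequality happens when F is divisible by Z (lost terms).


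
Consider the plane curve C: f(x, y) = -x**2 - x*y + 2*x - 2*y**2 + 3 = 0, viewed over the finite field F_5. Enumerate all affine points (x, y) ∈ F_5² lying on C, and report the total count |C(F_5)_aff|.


Affine F_5-points: {(0, 2), (0, 3), (3, 0), (3, 1), (4, 0), (4, 3)}; count = 6.

For each of the 25 pairs (x, y) ∈ F_5², evaluate f(x, y) mod 5. Record the zeros.
  x = 0: [0↦3, 1↦1, 2↦0, 3↦0, 4↦1]  zeros at y ∈ {2, 3}
  x = 1: [0↦4, 1↦1, 2↦4, 3↦3, 4↦3]  zeros at y ∈ ∅
  x = 2: [0↦3, 1↦4, 2↦1, 3↦4, 4↦3]  zeros at y ∈ ∅
  x = 3: [0↦0, 1↦0, 2↦1, 3↦3, 4↦1]  zeros at y ∈ {0, 1}
  x = 4: [0↦0, 1↦4, 2↦4, 3↦0, 4↦2]  zeros at y ∈ {0, 3}
Collecting zeros: affine points = {(0, 2), (0, 3), (3, 0), (3, 1), (4, 0), (4, 3)}.
Total count |C(F_5)_aff| = 6.


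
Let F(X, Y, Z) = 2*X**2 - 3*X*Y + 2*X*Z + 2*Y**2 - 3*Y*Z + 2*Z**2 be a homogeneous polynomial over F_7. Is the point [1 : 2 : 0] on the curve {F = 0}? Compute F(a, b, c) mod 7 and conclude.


F(1,2,0) ≡ 4 (mod 7); P is NOT on the curve.

Evaluate F(1, 2, 0) term-by-term (mod 7).
  2*X**2 ↦ 2·1·1·1 = 2
  -3*X*Y ↦ -3·1·2·1 = -6
  2*X*Z ↦ 2·1·1·0 = 0
  2*Y**2 ↦ 2·1·4·1 = 8
  -3*Y*Z ↦ -3·1·2·0 = 0
  2*Z**2 ↦ 2·1·1·0 = 0
Sum: F(1, 2, 0) = (2) + (-6) + (0) + (8) + (0) + (0) = 4.
Reducing mod 7: 4 ≡ 4 (mod 7).
Since F(a, b, c) ≡ 4 ≠ 0 (mod 7), P does NOT lie on the curve.


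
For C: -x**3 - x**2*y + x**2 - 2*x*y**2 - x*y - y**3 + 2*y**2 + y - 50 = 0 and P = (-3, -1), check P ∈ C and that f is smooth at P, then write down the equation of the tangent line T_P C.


Tangent line at P: -40*x - 24*y - 144 = 0.

Step 1: f(-3, -1) = 0, so P lies on C.
Step 2: partial derivatives
  f_x(x, y) = -3*x**2 - 2*x*y + 2*x - 2*y**2 - y, f_y(x, y) = -x**2 - 4*x*y - x - 3*y**2 + 4*y + 1.
  f_x(P) = -40, f_y(P) = -24 (gradient nonzero, so P is smooth).
Step 3: tangent line at P: -40·(x − -3) + -24·(y − -1) = 0.
Expanding: -40*x - 24*y - 144 = 0.


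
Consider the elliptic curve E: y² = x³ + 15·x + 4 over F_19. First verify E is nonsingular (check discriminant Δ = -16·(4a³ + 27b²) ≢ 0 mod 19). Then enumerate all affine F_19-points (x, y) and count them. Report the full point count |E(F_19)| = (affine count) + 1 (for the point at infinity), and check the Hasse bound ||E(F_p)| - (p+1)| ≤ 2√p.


Affine points = {(0, 2), (0, 17), (1, 1), (1, 18), (2, 2), (2, 17), (3, 0), (6, 5), (6, 14), (8, 3), (8, 16), (17, 2), (17, 17), (18, 8), (18, 11)}; affine count = 15; |E(F_19)| = 16.

Discriminant check: Δ ∝ 4a³ + 27b² = 4·15³ + 27·4² = 4·3375 + 27·16 ≡ 5 (mod 19). Nonzero ⇒ E is nonsingular.
For each x ∈ F_19, compute rhs = x³ + 15·x + 4 mod 19, then count y ∈ F_19 with y² ≡ rhs.
  x = 0: rhs = 4, matching y values: 2, 17 (2 points).
  x = 1: rhs = 1, matching y values: 1, 18 (2 points).
  x = 2: rhs = 4, matching y values: 2, 17 (2 points).
  x = 3: rhs = 0, matching y values: 0 (1 points).
  x = 4: rhs = 14, matching y values: none (0 points).
  x = 5: rhs = 14, matching y values: none (0 points).
  x = 6: rhs = 6, matching y values: 5, 14 (2 points).
  x = 7: rhs = 15, matching y values: none (0 points).
  x = 8: rhs = 9, matching y values: 3, 16 (2 points).
  x = 9: rhs = 13, matching y values: none (0 points).
  x = 10: rhs = 14, matching y values: none (0 points).
  x = 11: rhs = 18, matching y values: none (0 points).
  x = 12: rhs = 12, matching y values: none (0 points).
  x = 13: rhs = 2, matching y values: none (0 points).
  x = 14: rhs = 13, matching y values: none (0 points).
  x = 15: rhs = 13, matching y values: none (0 points).
  x = 16: rhs = 8, matching y values: none (0 points).
  x = 17: rhs = 4, matching y values: 2, 17 (2 points).
  x = 18: rhs = 7, matching y values: 8, 11 (2 points).
Total affine count: 15.
Full point count |E(F_19)| = 15 + 1 = 16.
Hasse bound: |16 − (19+1)| = |-4| = 4 ≤ 2√19 ≈ 8.7178 ✓.


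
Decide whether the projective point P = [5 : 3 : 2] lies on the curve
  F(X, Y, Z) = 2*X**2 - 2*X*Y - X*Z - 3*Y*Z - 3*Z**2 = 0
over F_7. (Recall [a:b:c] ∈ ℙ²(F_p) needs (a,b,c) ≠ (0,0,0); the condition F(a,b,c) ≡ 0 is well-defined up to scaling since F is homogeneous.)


F(5,3,2) ≡ 1 (mod 7); P is NOT on the curve.

Evaluate F(5, 3, 2) term-by-term (mod 7).
  2*X**2 ↦ 2·25·1·1 = 50
  -2*X*Y ↦ -2·5·3·1 = -30
  -X*Z ↦ -1·5·1·2 = -10
  -3*Y*Z ↦ -3·1·3·2 = -18
  -3*Z**2 ↦ -3·1·1·4 = -12
Sum: F(5, 3, 2) = (50) + (-30) + (-10) + (-18) + (-12) = -20.
Reducing mod 7: -20 ≡ 1 (mod 7).
Since F(a, b, c) ≡ 1 ≠ 0 (mod 7), P does NOT lie on the curve.


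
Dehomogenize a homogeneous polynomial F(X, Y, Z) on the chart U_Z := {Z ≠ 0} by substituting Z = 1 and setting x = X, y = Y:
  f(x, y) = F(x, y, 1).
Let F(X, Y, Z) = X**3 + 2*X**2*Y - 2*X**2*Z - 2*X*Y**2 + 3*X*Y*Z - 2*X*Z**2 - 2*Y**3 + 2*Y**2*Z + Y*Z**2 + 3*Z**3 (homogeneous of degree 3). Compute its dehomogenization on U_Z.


f(x, y) = x**3 + 2*x**2*y - 2*x**2 - 2*x*y**2 + 3*x*y - 2*x - 2*y**3 + 2*y**2 + y + 3

On U_Z we set Z = 1. Each monomial c·X^i·Y^j·Z^k in F becomes c·x^i·y^j·1^k = c·x^i·y^j.
Substituting Z = 1: F(X, Y, 1) = x**3 + 2*x**2*y - 2*x**2 - 2*x*y**2 + 3*x*y - 2*x - 2*y**3 + 2*y**2 + y + 3.
Note: deg(f) ≤ deg(F) = 3; strict inequality happens when F is divisible by Z (lost terms).


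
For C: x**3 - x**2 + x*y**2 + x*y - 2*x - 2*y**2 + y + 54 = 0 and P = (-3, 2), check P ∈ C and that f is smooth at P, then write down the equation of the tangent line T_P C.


Tangent line at P: 37*x - 22*y + 155 = 0.

Step 1: f(-3, 2) = 0, so P lies on C.
Step 2: partial derivatives
  f_x(x, y) = 3*x**2 - 2*x + y**2 + y - 2, f_y(x, y) = 2*x*y + x - 4*y + 1.
  f_x(P) = 37, f_y(P) = -22 (gradient nonzero, so P is smooth).
Step 3: tangent line at P: 37·(x − -3) + -22·(y − 2) = 0.
Expanding: 37*x - 22*y + 155 = 0.


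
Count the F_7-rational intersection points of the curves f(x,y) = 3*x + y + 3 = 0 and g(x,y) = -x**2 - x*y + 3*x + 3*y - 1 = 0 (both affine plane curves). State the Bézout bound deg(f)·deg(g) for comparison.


Common zeros: ∅; count = 0; Bézout bound = 2.

deg(f) = 1, deg(g) = 2, so Bézout bound = 2.
Scan x ∈ F_7. For each x, list the y ∈ F_7 with f(x, y) ≡ 0 and those with g(x, y) ≡ 0 (mod 7); the common zeros in that column are the intersection.
  x = 0: f ≡ 0 at y ∈ {4}; g ≡ 0 at y ∈ {5}; common: ∅.
  x = 1: f ≡ 0 at y ∈ {1}; g ≡ 0 at y ∈ {3}; common: ∅.
  x = 2: f ≡ 0 at y ∈ {5}; g ≡ 0 at y ∈ {6}; common: ∅.
  x = 3: f ≡ 0 at y ∈ {2}; g ≡ 0 at y ∈ ∅; common: ∅.
  x = 4: f ≡ 0 at y ∈ {6}; g ≡ 0 at y ∈ {2}; common: ∅.
  x = 5: f ≡ 0 at y ∈ {3}; g ≡ 0 at y ∈ {5}; common: ∅.
  x = 6: f ≡ 0 at y ∈ {0}; g ≡ 0 at y ∈ {3}; common: ∅.
Collecting: common zeros = ∅, so the count is 0.
Comparison with the Bézout bound: 0 ≤ 2 = deg(f)·deg(g), as expected for curves with no common component (the affine F_7-count falls short of the bound because intersections may lie at infinity, over extension fields, or carry multiplicity).


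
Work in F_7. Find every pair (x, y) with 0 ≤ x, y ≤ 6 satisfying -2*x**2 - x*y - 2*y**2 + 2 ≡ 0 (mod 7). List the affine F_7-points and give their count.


Affine F_7-points: {(0, 1), (0, 6), (1, 0), (1, 3), (3, 1), (4, 6), (6, 0), (6, 4)}; count = 8.

For each of the 49 pairs (x, y) ∈ F_7², evaluate f(x, y) mod 7. Record the zeros.
  x = 0: [0↦2, 1↦0, 2↦1, 3↦5, 4↦5, 5↦1, 6↦0]  zeros at y ∈ {1, 6}
  x = 1: [0↦0, 1↦4, 2↦4, 3↦0, 4↦6, 5↦1, 6↦6]  zeros at y ∈ {0, 3}
  x = 2: [0↦1, 1↦4, 2↦3, 3↦5, 4↦3, 5↦4, 6↦1]  zeros at y ∈ ∅
  x = 3: [0↦5, 1↦0, 2↦5, 3↦6, 4↦3, 5↦3, 6↦6]  zeros at y ∈ {1}
  x = 4: [0↦5, 1↦6, 2↦3, 3↦3, 4↦6, 5↦5, 6↦0]  zeros at y ∈ {6}
  x = 5: [0↦1, 1↦1, 2↦4, 3↦3, 4↦5, 5↦3, 6↦4]  zeros at y ∈ ∅
  x = 6: [0↦0, 1↦6, 2↦1, 3↦6, 4↦0, 5↦4, 6↦4]  zeros at y ∈ {0, 4}
Collecting zeros: affine points = {(0, 1), (0, 6), (1, 0), (1, 3), (3, 1), (4, 6), (6, 0), (6, 4)}.
Total count |C(F_7)_aff| = 8.


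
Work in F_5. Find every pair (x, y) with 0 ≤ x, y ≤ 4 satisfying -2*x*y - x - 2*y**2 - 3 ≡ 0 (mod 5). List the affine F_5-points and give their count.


Affine F_5-points: {(0, 1), (0, 4), (2, 0), (2, 3)}; count = 4.

For each of the 25 pairs (x, y) ∈ F_5², evaluate f(x, y) mod 5. Record the zeros.
  x = 0: [0↦2, 1↦0, 2↦4, 3↦4, 4↦0]  zeros at y ∈ {1, 4}
  x = 1: [0↦1, 1↦2, 2↦4, 3↦2, 4↦1]  zeros at y ∈ ∅
  x = 2: [0↦0, 1↦4, 2↦4, 3↦0, 4↦2]  zeros at y ∈ {0, 3}
  x = 3: [0↦4, 1↦1, 2↦4, 3↦3, 4↦3]  zeros at y ∈ ∅
  x = 4: [0↦3, 1↦3, 2↦4, 3↦1, 4↦4]  zeros at y ∈ ∅
Collecting zeros: affine points = {(0, 1), (0, 4), (2, 0), (2, 3)}.
Total count |C(F_5)_aff| = 4.


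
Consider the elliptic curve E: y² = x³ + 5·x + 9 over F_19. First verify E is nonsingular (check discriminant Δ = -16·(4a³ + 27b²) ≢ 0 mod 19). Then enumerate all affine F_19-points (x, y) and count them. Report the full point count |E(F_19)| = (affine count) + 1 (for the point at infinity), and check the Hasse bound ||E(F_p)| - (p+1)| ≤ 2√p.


Affine points = {(0, 3), (0, 16), (4, 6), (4, 13), (5, 8), (5, 11), (7, 8), (7, 11), (9, 2), (9, 17), (12, 7), (12, 12), (14, 7), (14, 12), (15, 1), (15, 18), (16, 9), (16, 10)}; affine count = 18; |E(F_19)| = 19.

Discriminant check: Δ ∝ 4a³ + 27b² = 4·5³ + 27·9² = 4·125 + 27·81 ≡ 8 (mod 19). Nonzero ⇒ E is nonsingular.
For each x ∈ F_19, compute rhs = x³ + 5·x + 9 mod 19, then count y ∈ F_19 with y² ≡ rhs.
  x = 0: rhs = 9, matching y values: 3, 16 (2 points).
  x = 1: rhs = 15, matching y values: none (0 points).
  x = 2: rhs = 8, matching y values: none (0 points).
  x = 3: rhs = 13, matching y values: none (0 points).
  x = 4: rhs = 17, matching y values: 6, 13 (2 points).
  x = 5: rhs = 7, matching y values: 8, 11 (2 points).
  x = 6: rhs = 8, matching y values: none (0 points).
  x = 7: rhs = 7, matching y values: 8, 11 (2 points).
  x = 8: rhs = 10, matching y values: none (0 points).
  x = 9: rhs = 4, matching y values: 2, 17 (2 points).
  x = 10: rhs = 14, matching y values: none (0 points).
  x = 11: rhs = 8, matching y values: none (0 points).
  x = 12: rhs = 11, matching y values: 7, 12 (2 points).
  x = 13: rhs = 10, matching y values: none (0 points).
  x = 14: rhs = 11, matching y values: 7, 12 (2 points).
  x = 15: rhs = 1, matching y values: 1, 18 (2 points).
  x = 16: rhs = 5, matching y values: 9, 10 (2 points).
  x = 17: rhs = 10, matching y values: none (0 points).
  x = 18: rhs = 3, matching y values: none (0 points).
Total affine count: 18.
Full point count |E(F_19)| = 18 + 1 = 19.
Hasse bound: |19 − (19+1)| = |-1| = 1 ≤ 2√19 ≈ 8.7178 ✓.
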